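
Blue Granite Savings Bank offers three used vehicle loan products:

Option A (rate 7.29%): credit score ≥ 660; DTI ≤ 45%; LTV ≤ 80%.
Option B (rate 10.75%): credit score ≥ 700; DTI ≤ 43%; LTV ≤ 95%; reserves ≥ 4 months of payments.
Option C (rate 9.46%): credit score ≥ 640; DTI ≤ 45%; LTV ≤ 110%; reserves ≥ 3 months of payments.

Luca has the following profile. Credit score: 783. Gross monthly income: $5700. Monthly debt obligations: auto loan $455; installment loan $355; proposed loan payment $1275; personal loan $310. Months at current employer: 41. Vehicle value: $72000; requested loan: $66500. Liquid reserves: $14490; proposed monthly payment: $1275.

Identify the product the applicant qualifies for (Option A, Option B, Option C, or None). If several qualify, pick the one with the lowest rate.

Option C

Total debts = (455 + 355 + 1,275 + 310) = 2,395; DTI = 2,395/5,700 = 42%.
LTV = 66,500/72,000 = 92.4%.
Reserves = 14,490/1,275 = 11.4 months.
Option A: score 783 ≥ 660; DTI 42% ≤ 45%; LTV 92.4% > 80% → does not qualify.
Option B: score 783 ≥ 700; DTI 42% ≤ 43%; LTV 92.4% ≤ 95%; reserves 11.4 ≥ 4 mo → qualifies.
Option C: score 783 ≥ 640; DTI 42% ≤ 45%; LTV 92.4% ≤ 110%; reserves 11.4 ≥ 3 mo → qualifies.
Qualifying: Option B, Option C. Lowest rate is 9.46% → Option C.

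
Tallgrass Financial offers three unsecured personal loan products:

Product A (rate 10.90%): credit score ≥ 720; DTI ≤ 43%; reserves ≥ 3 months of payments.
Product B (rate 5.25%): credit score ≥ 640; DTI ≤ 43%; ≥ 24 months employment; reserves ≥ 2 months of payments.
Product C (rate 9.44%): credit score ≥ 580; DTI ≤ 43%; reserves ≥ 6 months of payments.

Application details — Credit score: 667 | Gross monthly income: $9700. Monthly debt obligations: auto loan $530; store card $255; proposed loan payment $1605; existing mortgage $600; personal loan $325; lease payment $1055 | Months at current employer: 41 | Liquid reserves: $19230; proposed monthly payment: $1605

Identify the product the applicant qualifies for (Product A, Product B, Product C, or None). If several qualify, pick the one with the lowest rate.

None

Total debts = (530 + 255 + 1,605 + 600 + 325 + 1,055) = 4,370; DTI = 4,370/9,700 = 45.1%.
Reserves = 19,230/1,605 = 12.0 months.
Product A: score 667 < 720; DTI 45.1% > 43%; reserves 12.0 ≥ 3 mo → does not qualify.
Product B: score 667 ≥ 640; DTI 45.1% > 43%; employment 41 ≥ 24 mo; reserves 12.0 ≥ 2 mo → does not qualify.
Product C: score 667 ≥ 580; DTI 45.1% > 43%; reserves 12.0 ≥ 6 mo → does not qualify.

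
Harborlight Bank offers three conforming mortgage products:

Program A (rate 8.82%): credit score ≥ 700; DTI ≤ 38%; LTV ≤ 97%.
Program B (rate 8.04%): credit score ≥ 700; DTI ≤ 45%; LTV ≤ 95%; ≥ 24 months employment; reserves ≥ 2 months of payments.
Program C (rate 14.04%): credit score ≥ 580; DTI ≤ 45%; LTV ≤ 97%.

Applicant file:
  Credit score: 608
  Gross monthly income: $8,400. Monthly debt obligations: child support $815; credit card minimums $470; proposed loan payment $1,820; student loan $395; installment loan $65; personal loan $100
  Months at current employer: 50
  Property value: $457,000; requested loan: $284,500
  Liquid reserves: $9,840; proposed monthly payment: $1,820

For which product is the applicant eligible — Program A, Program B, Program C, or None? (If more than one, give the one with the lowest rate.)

Program C

Total debts = (815 + 470 + 1,820 + 395 + 65 + 100) = 3,665; DTI = 3,665/8,400 = 43.6%.
LTV = 284,500/457,000 = 62.3%.
Reserves = 9,840/1,820 = 5.4 months.
Program A: score 608 < 700; DTI 43.6% > 38%; LTV 62.3% ≤ 97% → does not qualify.
Program B: score 608 < 700; DTI 43.6% ≤ 45%; LTV 62.3% ≤ 95%; employment 50 ≥ 24 mo; reserves 5.4 ≥ 2 mo → does not qualify.
Program C: score 608 ≥ 580; DTI 43.6% ≤ 45%; LTV 62.3% ≤ 97% → qualifies.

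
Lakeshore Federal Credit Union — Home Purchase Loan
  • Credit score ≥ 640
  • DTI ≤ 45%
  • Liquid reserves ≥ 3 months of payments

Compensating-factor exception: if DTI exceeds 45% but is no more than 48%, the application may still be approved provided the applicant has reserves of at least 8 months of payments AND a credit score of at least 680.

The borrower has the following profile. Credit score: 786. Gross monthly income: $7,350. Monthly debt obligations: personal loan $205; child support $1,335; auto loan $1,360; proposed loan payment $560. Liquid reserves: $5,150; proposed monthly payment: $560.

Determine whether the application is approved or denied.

Approved

Credit score 786 ≥ 640 (meets base)
Total debts = (205 + 1,335 + 1,360 + 560) = 3,460. DTI: 3,460 ÷ 7,350 = 47.1%, over the 45% base limit.
Reserves = 5,150/560 = 9.2 months ≥ 3
DTI 47.1% is within the 45%–48% exception band; checking compensating factors.
Override check — reserves: 9.2 mo (ok); score: 786 (ok).
Both override conditions satisfied; DTI exception granted.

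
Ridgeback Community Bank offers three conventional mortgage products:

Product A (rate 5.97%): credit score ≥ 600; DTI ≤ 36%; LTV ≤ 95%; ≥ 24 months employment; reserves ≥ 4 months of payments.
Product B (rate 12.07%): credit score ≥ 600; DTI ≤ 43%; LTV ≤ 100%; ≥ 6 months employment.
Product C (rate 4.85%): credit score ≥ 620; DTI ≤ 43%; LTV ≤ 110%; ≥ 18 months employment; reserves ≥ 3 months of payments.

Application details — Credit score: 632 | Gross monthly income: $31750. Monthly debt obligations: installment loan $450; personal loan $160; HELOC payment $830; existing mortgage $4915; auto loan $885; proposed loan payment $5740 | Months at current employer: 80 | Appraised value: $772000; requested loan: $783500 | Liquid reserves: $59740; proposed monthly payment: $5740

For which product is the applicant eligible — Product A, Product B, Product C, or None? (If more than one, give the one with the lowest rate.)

Product C

Total debts = (450 + 160 + 830 + 4,915 + 885 + 5,740) = 12,980; DTI = 12,980/31,750 = 40.9%.
LTV = 783,500/772,000 = 101.5%.
Reserves = 59,740/5,740 = 10.4 months.
Product A: score 632 ≥ 600; DTI 40.9% > 36%; LTV 101.5% > 95%; employment 80 ≥ 24 mo; reserves 10.4 ≥ 4 mo → does not qualify.
Product B: score 632 ≥ 600; DTI 40.9% ≤ 43%; LTV 101.5% > 100%; employment 80 ≥ 6 mo → does not qualify.
Product C: score 632 ≥ 620; DTI 40.9% ≤ 43%; LTV 101.5% ≤ 110%; employment 80 ≥ 18 mo; reserves 10.4 ≥ 3 mo → qualifies.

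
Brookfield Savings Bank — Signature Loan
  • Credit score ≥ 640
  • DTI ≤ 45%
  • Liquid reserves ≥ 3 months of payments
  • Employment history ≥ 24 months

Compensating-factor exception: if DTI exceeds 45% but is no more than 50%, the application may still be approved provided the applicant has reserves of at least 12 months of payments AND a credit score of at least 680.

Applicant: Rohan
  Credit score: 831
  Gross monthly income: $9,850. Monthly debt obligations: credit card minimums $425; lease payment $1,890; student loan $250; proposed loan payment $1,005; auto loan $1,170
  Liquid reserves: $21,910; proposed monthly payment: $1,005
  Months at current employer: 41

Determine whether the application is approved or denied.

Credit score 831 ≥ 640 (meets base)
Total debts = (425 + 1,890 + 250 + 1,005 + 1,170) = 4,740. DTI: 4,740 ÷ 9,850 = 48.1%, over the 45% base limit.
Reserves = 21,910/1,005 = 21.8 months ≥ 3
Employment 41 ≥ 24 months
48.1% falls in the override range (45%–50%), so the compensating-factor test applies.
Override check — reserves: 21.8 mo (ok); score: 831 (ok).
Both compensating conditions met → exception applies.

Approved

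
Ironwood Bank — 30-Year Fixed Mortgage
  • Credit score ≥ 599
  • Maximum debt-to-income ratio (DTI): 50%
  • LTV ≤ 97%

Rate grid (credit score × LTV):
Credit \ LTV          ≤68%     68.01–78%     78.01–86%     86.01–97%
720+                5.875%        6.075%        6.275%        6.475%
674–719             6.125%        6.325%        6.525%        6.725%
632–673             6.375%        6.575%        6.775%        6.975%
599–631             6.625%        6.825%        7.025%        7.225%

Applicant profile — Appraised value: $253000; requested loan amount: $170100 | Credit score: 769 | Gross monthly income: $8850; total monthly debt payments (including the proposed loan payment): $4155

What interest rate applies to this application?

Credit score 769 ≥ 599; DTI = 4,155/8,850 = 46.9% ≤ 50%
LTV = 170,100/253,000 = 67.2% ≤ 97%
Credit 769 → row 720+; LTV 67.2% → column ≤68%. Grid cell → 5.875%.

5.875%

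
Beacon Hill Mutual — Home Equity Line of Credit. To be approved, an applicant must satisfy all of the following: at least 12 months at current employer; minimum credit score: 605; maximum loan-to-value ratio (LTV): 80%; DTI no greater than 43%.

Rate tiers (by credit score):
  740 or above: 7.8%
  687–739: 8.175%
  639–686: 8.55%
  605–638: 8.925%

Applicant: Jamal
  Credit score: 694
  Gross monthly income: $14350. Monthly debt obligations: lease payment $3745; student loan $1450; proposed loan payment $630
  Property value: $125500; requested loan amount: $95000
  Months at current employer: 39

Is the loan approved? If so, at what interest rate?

Approved at 8.175%

Credit score 694 ≥ 605 (meets minimum)
Total monthly debts = (3,745 + 1,450 + 630) = 5,825. DTI = 5,825/14,350 = 40.6% ≤ 43%
LTV: 95,000 ÷ 125,500 = 75.7%, within 80% cap
Employment 39 ≥ 12 months
All requirements met. Score 694 falls in the 687–739 tier → 8.175%.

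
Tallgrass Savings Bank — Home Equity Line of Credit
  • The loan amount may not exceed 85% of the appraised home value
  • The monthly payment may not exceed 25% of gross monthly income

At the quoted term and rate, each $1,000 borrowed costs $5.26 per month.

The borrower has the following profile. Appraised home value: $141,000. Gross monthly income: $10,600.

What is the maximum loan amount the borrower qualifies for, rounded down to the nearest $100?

$119,800

Payment cap: 25% × $10,600 = $2,650/month.
At $5.26 per $1,000, that supports 2,650/5.26 × 1,000 ≈ $503,802 → $503,800.
LTV cap: 85% × $141,000 = $119,850 → $119,800.
Binding constraint: loan-to-value.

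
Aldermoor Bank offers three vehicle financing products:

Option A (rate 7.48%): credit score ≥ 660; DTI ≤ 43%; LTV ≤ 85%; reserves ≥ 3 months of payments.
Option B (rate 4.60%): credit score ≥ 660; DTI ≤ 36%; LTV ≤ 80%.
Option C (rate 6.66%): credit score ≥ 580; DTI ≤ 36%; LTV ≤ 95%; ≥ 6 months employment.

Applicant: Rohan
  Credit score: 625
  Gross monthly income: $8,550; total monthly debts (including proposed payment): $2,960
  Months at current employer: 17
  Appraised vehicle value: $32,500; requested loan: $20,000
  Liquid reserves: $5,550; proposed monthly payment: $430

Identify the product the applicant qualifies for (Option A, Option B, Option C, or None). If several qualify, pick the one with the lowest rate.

DTI = 2,960/8,550 = 34.6%.
LTV = 20,000/32,500 = 61.5%.
Reserves = 5,550/430 = 12.9 months.
Option A: score 625 < 660; DTI 34.6% ≤ 43%; LTV 61.5% ≤ 85%; reserves 12.9 ≥ 3 mo → does not qualify.
Option B: score 625 < 660; DTI 34.6% ≤ 36%; LTV 61.5% ≤ 80% → does not qualify.
Option C: score 625 ≥ 580; DTI 34.6% ≤ 36%; LTV 61.5% ≤ 95%; employment 17 ≥ 6 mo → qualifies.

Option C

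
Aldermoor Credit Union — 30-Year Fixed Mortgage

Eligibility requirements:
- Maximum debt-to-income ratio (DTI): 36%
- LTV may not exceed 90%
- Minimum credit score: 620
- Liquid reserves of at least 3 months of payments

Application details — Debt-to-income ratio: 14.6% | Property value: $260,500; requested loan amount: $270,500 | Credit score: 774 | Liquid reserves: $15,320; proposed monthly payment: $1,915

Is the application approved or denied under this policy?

DTI 14.6% is within the 36% limit
Loan-to-value = 270,500/260,500 = 103.8% — fail (90% max)
Credit score 774 ≥ 620 (meets)
Reserves: 15,320 ÷ 1,915 = 8.0 months (meets 3-month minimum)
Fails on LTV.

Denied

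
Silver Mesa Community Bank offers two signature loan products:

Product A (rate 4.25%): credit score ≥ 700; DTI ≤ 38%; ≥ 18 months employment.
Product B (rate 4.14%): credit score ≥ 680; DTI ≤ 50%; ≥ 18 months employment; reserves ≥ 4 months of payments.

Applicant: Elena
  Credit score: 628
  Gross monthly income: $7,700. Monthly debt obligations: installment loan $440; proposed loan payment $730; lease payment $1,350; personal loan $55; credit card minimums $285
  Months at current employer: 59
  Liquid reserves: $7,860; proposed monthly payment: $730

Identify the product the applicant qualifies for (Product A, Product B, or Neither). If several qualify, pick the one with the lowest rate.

Neither

Total debts = (440 + 730 + 1,350 + 55 + 285) = 2,860; DTI = 2,860/7,700 = 37.1%.
Reserves = 7,860/730 = 10.8 months.
Product A: score 628 < 700; DTI 37.1% ≤ 38%; employment 59 ≥ 18 mo → does not qualify.
Product B: score 628 < 680; DTI 37.1% ≤ 50%; employment 59 ≥ 18 mo; reserves 10.8 ≥ 4 mo → does not qualify.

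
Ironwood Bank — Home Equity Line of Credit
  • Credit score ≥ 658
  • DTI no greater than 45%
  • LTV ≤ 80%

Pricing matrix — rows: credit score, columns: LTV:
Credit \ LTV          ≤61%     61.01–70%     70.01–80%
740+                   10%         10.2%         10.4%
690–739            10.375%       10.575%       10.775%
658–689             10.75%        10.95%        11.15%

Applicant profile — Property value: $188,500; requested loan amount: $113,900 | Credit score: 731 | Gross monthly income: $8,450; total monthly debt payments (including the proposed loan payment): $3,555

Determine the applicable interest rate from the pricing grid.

10.375%

Credit score 731 ≥ 658; Debt-to-income = 3,555/8,450 = 42.1% — meets 45% limit
LTV = 113,900/188,500 = 60.4% ≤ 80%
Score 731 is in the 690–739 band; LTV 60.4% is in the ≤61% band → 10.375%.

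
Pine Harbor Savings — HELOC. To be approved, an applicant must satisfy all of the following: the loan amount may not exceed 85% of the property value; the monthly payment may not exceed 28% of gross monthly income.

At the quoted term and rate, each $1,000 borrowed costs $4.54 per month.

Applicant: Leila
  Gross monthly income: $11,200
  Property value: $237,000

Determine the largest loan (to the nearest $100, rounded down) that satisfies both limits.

$201,400

Payment cap: 28% × $11,200 = $3,136/month.
At $4.54 per $1,000, that supports 3,136/4.54 × 1,000 ≈ $690,748 → $690,700.
LTV cap: 85% × $237,000 = $201,450 → $201,400.
Binding constraint: loan-to-value.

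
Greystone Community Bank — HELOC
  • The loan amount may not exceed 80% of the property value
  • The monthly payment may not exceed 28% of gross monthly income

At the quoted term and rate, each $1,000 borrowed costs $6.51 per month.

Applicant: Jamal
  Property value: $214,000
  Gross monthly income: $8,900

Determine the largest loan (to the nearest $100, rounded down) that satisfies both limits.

Payment cap: 28% × $8,900 = $2,492/month.
At $6.51 per $1,000, that supports 2,492/6.51 × 1,000 ≈ $382,795 → $382,700.
LTV cap: 80% × $214,000 = $171,200 → $171,200.
Binding constraint: loan-to-value.

$171,200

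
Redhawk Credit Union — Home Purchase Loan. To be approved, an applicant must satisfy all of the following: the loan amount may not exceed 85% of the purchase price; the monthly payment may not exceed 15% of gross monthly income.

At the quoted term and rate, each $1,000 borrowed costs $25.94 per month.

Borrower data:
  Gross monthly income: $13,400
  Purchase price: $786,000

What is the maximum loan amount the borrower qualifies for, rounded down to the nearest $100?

Payment cap: 15% × $13,400 = $2,010/month.
At $25.94 per $1,000, that supports 2,010/25.94 × 1,000 ≈ $77,486 → $77,400.
LTV cap: 85% × $786,000 = $668,100 → $668,100.
Binding constraint: payment-to-income.

$77,400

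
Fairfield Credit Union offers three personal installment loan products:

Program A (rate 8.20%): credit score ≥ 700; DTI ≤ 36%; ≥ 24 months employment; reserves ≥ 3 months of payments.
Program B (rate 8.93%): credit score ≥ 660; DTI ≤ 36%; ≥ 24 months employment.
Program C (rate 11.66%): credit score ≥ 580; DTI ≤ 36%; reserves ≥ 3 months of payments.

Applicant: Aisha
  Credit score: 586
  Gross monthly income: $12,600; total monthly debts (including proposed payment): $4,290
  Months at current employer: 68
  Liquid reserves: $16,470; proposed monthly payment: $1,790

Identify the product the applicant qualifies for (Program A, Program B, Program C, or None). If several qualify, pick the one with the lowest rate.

DTI = 4,290/12,600 = 34%.
Reserves = 16,470/1,790 = 9.2 months.
Program A: score 586 < 700; DTI 34% ≤ 36%; employment 68 ≥ 24 mo; reserves 9.2 ≥ 3 mo → does not qualify.
Program B: score 586 < 660; DTI 34% ≤ 36%; employment 68 ≥ 24 mo → does not qualify.
Program C: score 586 ≥ 580; DTI 34% ≤ 36%; reserves 9.2 ≥ 3 mo → qualifies.

Program C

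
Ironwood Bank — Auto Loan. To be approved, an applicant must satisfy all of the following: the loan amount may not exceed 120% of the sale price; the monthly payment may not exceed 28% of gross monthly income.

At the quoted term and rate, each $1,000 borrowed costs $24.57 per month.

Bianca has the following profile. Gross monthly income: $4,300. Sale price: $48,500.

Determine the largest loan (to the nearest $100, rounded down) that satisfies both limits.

$49,000

Payment cap: 28% × $4,300 = $1,204/month.
At $24.57 per $1,000, that supports 1,204/24.57 × 1,000 ≈ $49,002 → $49,000.
LTV cap: 120% × $48,500 = $58,200 → $58,200.
Binding constraint: payment-to-income.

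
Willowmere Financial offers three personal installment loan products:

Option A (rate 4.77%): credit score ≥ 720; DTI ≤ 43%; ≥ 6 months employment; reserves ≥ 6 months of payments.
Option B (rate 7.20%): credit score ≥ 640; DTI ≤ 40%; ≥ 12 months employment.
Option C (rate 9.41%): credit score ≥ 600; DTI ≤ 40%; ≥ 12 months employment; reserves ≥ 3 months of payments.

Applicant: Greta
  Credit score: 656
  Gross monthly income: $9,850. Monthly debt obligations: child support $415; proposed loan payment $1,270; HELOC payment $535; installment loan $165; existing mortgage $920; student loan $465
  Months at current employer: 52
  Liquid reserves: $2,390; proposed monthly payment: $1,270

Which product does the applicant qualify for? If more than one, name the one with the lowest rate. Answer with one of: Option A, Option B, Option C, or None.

Option B

Total debts = (415 + 1,270 + 535 + 165 + 920 + 465) = 3,770; DTI = 3,770/9,850 = 38.3%.
Reserves = 2,390/1,270 = 1.9 months.
Option A: score 656 < 720; DTI 38.3% ≤ 43%; employment 52 ≥ 6 mo; reserves 1.9 < 6 mo → does not qualify.
Option B: score 656 ≥ 640; DTI 38.3% ≤ 40%; employment 52 ≥ 12 mo → qualifies.
Option C: score 656 ≥ 600; DTI 38.3% ≤ 40%; employment 52 ≥ 12 mo; reserves 1.9 < 3 mo → does not qualify.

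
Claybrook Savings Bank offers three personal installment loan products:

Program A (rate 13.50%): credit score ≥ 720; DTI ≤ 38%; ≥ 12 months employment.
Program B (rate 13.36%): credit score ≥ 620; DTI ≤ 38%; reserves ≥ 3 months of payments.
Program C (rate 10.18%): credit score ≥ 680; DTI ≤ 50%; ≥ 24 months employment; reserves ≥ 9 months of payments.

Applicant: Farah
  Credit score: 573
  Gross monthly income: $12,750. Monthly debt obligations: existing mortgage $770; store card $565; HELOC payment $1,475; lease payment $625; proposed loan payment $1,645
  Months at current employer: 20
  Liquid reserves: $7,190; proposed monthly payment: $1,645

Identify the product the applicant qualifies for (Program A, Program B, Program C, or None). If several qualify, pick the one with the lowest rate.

Total debts = (770 + 565 + 1,475 + 625 + 1,645) = 5,080; DTI = 5,080/12,750 = 39.8%.
Reserves = 7,190/1,645 = 4.4 months.
Program A: score 573 < 720; DTI 39.8% > 38%; employment 20 ≥ 12 mo → does not qualify.
Program B: score 573 < 620; DTI 39.8% > 38%; reserves 4.4 ≥ 3 mo → does not qualify.
Program C: score 573 < 680; DTI 39.8% ≤ 50%; employment 20 < 24 mo; reserves 4.4 < 9 mo → does not qualify.

None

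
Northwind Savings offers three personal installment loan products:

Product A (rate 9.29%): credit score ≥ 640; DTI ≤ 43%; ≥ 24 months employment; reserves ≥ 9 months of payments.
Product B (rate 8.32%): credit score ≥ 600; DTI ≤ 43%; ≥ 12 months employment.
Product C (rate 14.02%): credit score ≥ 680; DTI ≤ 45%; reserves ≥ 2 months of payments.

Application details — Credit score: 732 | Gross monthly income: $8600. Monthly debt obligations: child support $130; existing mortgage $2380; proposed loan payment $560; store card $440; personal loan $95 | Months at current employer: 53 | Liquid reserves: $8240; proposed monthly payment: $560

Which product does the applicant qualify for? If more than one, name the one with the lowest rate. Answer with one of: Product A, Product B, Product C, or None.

Total debts = (130 + 2,380 + 560 + 440 + 95) = 3,605; DTI = 3,605/8,600 = 41.9%.
Reserves = 8,240/560 = 14.7 months.
Product A: score 732 ≥ 640; DTI 41.9% ≤ 43%; employment 53 ≥ 24 mo; reserves 14.7 ≥ 9 mo → qualifies.
Product B: score 732 ≥ 600; DTI 41.9% ≤ 43%; employment 53 ≥ 12 mo → qualifies.
Product C: score 732 ≥ 680; DTI 41.9% ≤ 45%; reserves 14.7 ≥ 2 mo → qualifies.
Qualifying: Product A, Product B, Product C. Lowest rate is 8.32% → Product B.

Product B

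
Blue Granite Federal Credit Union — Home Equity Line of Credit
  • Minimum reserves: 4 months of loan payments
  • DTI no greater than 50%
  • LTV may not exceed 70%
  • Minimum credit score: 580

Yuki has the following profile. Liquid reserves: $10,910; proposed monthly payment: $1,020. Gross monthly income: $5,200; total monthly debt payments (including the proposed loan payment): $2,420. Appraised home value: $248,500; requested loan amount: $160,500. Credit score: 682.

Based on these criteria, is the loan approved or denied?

Liquid reserves cover 10,910/1,020 = 10.7 months — ≥ 4 required
DTI = 2,420/5,200 = 46.5% ≤ 50%
LTV = 160,500/248,500 = 64.6% ≤ 70%
Credit score 682 ≥ 580 (meets)
All criteria satisfied.

Approved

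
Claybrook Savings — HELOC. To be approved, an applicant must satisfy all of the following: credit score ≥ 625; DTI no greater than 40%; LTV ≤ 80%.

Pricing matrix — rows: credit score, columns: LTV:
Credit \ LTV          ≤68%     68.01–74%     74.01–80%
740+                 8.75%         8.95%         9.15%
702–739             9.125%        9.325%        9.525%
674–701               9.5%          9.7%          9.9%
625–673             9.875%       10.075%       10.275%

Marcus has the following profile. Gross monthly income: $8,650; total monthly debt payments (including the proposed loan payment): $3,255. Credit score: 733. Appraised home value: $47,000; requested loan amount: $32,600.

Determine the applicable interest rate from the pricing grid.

9.325%

Credit score 733 ≥ 625; DTI = 3,255/8,650 = 37.6% ≤ 40%
LTV: 32,600 ÷ 47,000 = 69.4%, within 80% cap
Credit 733 → row 702–739; LTV 69.4% → column 68.01–74%. Grid cell → 9.325%.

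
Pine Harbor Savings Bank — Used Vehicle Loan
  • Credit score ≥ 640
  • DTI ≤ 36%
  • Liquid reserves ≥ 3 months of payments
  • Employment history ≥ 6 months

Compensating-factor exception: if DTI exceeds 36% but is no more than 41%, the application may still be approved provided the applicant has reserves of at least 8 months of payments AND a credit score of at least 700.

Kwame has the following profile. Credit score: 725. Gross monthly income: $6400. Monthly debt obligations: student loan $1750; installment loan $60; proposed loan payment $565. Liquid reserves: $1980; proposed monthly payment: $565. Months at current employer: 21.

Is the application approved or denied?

Denied

Credit score 725 ≥ 640 (meets base)
Total debts = (1,750 + 60 + 565) = 2,375. DTI: 2,375 ÷ 6,400 = 37.1%, over the 36% base limit.
Liquid reserves cover 1,980/565 = 3.5 months — ≥ 3 required
Employment 21 ≥ 6 months
DTI 37.1% is within the 36%–41% exception band; checking compensating factors.
Override check — reserves: 3.5 mo (short of 8); score: 725 (ok).
Compensating-factor requirement not fully met.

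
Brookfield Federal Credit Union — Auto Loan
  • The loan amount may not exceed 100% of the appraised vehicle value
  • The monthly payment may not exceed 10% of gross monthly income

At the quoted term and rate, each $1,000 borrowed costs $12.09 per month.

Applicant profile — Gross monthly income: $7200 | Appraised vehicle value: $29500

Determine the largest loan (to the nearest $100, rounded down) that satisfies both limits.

$29,500

Payment cap: 10% × $7,200 = $720/month.
At $12.09 per $1,000, that supports 720/12.09 × 1,000 ≈ $59,553 → $59,500.
LTV cap: 100% × $29,500 = $29,500 → $29,500.
Binding constraint: loan-to-value.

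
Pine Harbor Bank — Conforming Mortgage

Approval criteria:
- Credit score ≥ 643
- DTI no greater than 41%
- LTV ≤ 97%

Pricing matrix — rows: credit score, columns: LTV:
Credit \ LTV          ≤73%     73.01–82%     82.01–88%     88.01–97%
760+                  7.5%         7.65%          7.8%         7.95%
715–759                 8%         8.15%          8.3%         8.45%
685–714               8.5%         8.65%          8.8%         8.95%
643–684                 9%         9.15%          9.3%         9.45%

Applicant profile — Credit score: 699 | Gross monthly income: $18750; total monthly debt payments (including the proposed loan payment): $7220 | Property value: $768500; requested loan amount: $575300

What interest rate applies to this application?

8.65%

Credit score 699 ≥ 643; Debt-to-income = 7,220/18,750 = 38.5% — meets 41% limit
LTV = 575,300/768,500 = 74.9% ≤ 97%
Score 699 is in the 685–714 band; LTV 74.9% is in the 73.01–82% band → 8.65%.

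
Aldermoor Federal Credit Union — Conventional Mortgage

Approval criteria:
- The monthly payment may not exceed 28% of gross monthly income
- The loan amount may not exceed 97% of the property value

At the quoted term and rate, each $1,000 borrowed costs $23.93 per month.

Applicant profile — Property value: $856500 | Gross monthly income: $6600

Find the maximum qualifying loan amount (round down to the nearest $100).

$77,200

Payment cap: 28% × $6,600 = $1,848/month.
At $23.93 per $1,000, that supports 1,848/23.93 × 1,000 ≈ $77,225 → $77,200.
LTV cap: 97% × $856,500 = $830,805 → $830,800.
Binding constraint: payment-to-income.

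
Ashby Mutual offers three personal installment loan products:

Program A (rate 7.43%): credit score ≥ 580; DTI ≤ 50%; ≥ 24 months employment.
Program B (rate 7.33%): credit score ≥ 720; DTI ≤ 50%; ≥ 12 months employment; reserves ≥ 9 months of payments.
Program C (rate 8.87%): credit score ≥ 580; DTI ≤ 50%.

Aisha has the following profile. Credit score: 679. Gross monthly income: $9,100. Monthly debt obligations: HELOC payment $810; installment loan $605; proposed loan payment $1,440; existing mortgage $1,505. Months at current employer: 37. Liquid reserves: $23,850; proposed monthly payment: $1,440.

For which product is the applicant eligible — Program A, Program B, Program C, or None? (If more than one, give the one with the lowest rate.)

Program A

Total debts = (810 + 605 + 1,440 + 1,505) = 4,360; DTI = 4,360/9,100 = 47.9%.
Reserves = 23,850/1,440 = 16.6 months.
Program A: score 679 ≥ 580; DTI 47.9% ≤ 50%; employment 37 ≥ 24 mo → qualifies.
Program B: score 679 < 720; DTI 47.9% ≤ 50%; employment 37 ≥ 12 mo; reserves 16.6 ≥ 9 mo → does not qualify.
Program C: score 679 ≥ 580; DTI 47.9% ≤ 50% → qualifies.
Qualifying: Program A, Program C. Lowest rate is 7.43% → Program A.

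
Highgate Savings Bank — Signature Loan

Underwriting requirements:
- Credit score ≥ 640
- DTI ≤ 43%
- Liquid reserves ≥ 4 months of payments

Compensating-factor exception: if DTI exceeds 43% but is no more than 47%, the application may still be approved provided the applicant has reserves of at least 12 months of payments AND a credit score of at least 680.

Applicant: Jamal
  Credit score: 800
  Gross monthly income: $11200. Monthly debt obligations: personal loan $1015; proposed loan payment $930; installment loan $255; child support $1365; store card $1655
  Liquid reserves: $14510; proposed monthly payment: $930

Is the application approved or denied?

Approved

Credit score 800 ≥ 640 (meets base)
Total debts = (1,015 + 930 + 255 + 1,365 + 1,655) = 5,220. DTI = 5,220/11,200 = 46.6% > 43% — standard DTI limit exceeded.
Reserves = 14,510/930 = 15.6 months ≥ 4
DTI 46.6% is within the 43%–47% exception band; checking compensating factors.
Reserves 15.6 ≥ 12 months; credit score 800 ≥ 680.
Both compensating conditions met → exception applies.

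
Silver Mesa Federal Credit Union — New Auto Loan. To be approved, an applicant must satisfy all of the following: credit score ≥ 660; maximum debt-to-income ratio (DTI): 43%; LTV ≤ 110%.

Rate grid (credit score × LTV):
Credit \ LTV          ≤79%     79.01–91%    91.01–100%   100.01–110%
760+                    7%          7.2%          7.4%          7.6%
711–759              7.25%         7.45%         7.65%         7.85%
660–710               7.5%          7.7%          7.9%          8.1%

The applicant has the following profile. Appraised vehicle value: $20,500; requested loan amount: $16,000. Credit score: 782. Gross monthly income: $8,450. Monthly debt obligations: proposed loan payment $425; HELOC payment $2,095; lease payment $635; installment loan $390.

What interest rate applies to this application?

Credit score 782 ≥ 660; Total monthly debts = (425 + 2,095 + 635 + 390) = 3,545. Debt-to-income = 3,545/8,450 = 42% — meets 43% limit
LTV: 16,000 ÷ 20,500 = 78%, within 110% cap
Row: 782 falls in 760+. Column: 78% falls in ≤79%. Rate = 7%.

7%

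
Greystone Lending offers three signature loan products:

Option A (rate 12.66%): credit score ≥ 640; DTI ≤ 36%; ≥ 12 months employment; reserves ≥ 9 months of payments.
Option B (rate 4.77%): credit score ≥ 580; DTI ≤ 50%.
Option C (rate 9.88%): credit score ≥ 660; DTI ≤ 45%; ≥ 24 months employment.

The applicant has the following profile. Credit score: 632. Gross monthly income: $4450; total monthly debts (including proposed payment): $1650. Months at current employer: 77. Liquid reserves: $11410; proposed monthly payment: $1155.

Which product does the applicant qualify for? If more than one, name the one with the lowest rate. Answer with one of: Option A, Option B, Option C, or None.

Option B

DTI = 1,650/4,450 = 37.1%.
Reserves = 11,410/1,155 = 9.9 months.
Option A: score 632 < 640; DTI 37.1% > 36%; employment 77 ≥ 12 mo; reserves 9.9 ≥ 9 mo → does not qualify.
Option B: score 632 ≥ 580; DTI 37.1% ≤ 50% → qualifies.
Option C: score 632 < 660; DTI 37.1% ≤ 45%; employment 77 ≥ 24 mo → does not qualify.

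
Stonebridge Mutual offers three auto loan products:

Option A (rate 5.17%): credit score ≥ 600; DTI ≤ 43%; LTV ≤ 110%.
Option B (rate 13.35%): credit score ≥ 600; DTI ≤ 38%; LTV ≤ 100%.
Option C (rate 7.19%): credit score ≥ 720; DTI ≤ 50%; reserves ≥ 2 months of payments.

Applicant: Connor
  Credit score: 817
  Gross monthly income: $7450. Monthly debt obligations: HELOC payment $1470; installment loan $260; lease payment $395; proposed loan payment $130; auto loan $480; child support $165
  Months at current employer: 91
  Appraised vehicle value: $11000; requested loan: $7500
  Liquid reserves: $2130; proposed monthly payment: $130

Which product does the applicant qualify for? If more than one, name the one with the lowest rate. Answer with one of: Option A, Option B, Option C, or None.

Total debts = (1,470 + 260 + 395 + 130 + 480 + 165) = 2,900; DTI = 2,900/7,450 = 38.9%.
LTV = 7,500/11,000 = 68.2%.
Reserves = 2,130/130 = 16.4 months.
Option A: score 817 ≥ 600; DTI 38.9% ≤ 43%; LTV 68.2% ≤ 110% → qualifies.
Option B: score 817 ≥ 600; DTI 38.9% > 38%; LTV 68.2% ≤ 100% → does not qualify.
Option C: score 817 ≥ 720; DTI 38.9% ≤ 50%; reserves 16.4 ≥ 2 mo → qualifies.
Qualifying: Option A, Option C. Lowest rate is 5.17% → Option A.

Option A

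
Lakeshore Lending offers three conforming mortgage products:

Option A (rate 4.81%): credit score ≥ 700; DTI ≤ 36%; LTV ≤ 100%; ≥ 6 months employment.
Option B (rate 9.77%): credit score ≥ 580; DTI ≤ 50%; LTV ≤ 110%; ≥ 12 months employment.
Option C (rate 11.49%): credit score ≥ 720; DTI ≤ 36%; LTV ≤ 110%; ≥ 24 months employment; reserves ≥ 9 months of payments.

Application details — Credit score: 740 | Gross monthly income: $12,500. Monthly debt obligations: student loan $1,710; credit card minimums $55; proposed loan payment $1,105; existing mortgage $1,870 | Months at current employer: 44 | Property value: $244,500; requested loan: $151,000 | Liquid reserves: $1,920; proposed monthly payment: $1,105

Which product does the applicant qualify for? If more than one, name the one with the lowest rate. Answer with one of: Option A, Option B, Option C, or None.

Option B

Total debts = (1,710 + 55 + 1,105 + 1,870) = 4,740; DTI = 4,740/12,500 = 37.9%.
LTV = 151,000/244,500 = 61.8%.
Reserves = 1,920/1,105 = 1.7 months.
Option A: score 740 ≥ 700; DTI 37.9% > 36%; LTV 61.8% ≤ 100%; employment 44 ≥ 6 mo → does not qualify.
Option B: score 740 ≥ 580; DTI 37.9% ≤ 50%; LTV 61.8% ≤ 110%; employment 44 ≥ 12 mo → qualifies.
Option C: score 740 ≥ 720; DTI 37.9% > 36%; LTV 61.8% ≤ 110%; employment 44 ≥ 24 mo; reserves 1.7 < 9 mo → does not qualify.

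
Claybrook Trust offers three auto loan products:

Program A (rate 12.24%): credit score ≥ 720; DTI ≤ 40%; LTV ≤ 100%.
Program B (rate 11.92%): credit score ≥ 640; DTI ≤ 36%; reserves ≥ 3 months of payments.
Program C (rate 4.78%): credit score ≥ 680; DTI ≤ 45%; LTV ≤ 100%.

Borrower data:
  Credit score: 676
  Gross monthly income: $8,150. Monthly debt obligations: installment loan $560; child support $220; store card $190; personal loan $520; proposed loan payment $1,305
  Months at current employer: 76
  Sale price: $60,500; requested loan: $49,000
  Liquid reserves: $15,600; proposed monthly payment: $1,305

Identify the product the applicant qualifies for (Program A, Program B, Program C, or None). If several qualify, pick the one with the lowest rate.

Program B

Total debts = (560 + 220 + 190 + 520 + 1,305) = 2,795; DTI = 2,795/8,150 = 34.3%.
LTV = 49,000/60,500 = 81%.
Reserves = 15,600/1,305 = 12.0 months.
Program A: score 676 < 720; DTI 34.3% ≤ 40%; LTV 81% ≤ 100% → does not qualify.
Program B: score 676 ≥ 640; DTI 34.3% ≤ 36%; reserves 12.0 ≥ 3 mo → qualifies.
Program C: score 676 < 680; DTI 34.3% ≤ 45%; LTV 81% ≤ 100% → does not qualify.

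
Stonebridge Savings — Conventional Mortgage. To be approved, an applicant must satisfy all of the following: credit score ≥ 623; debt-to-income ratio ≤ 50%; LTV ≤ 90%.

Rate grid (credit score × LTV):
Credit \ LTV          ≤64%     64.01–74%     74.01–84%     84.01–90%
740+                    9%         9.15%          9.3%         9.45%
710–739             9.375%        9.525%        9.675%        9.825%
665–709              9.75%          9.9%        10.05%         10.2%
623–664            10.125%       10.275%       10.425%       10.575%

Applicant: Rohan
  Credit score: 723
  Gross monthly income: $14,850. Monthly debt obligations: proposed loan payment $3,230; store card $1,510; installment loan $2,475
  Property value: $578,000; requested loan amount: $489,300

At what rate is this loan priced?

Credit score 723 ≥ 623; Total monthly debts = (3,230 + 1,510 + 2,475) = 7,215. DTI: 7,215 ÷ 14,850 = 48.6%, within the 50% cap
LTV = 489,300/578,000 = 84.7% ≤ 90%
Credit 723 → row 710–739; LTV 84.7% → column 84.01–90%. Grid cell → 9.825%.

9.825%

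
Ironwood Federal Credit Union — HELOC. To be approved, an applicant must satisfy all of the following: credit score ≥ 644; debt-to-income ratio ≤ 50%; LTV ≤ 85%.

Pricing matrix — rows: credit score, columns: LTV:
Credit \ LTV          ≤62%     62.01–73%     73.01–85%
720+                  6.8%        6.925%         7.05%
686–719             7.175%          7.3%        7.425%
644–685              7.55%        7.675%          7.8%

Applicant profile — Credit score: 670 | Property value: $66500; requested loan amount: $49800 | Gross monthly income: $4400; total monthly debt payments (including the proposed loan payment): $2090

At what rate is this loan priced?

Credit score 670 ≥ 644; Debt-to-income = 2,090/4,400 = 47.5% — meets 50% limit
LTV = 49,800/66,500 = 74.9% ≤ 85%
Score 670 is in the 644–685 band; LTV 74.9% is in the 73.01–85% band → 7.8%.

7.8%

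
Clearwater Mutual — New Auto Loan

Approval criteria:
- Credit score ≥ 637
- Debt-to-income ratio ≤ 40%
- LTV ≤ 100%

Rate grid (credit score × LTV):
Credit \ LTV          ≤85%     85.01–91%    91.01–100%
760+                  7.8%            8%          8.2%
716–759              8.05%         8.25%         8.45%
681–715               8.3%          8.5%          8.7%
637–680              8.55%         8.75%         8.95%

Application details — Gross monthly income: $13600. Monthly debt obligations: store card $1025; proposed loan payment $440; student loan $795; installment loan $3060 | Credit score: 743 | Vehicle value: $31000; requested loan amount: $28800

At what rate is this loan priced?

Credit score 743 ≥ 637; Total monthly debts = (1,025 + 440 + 795 + 3,060) = 5,320. DTI: 5,320 ÷ 13,600 = 39.1%, within the 40% cap
Loan-to-value = 28,800/31,000 = 92.9% — pass (100% max)
Row: 743 falls in 716–759. Column: 92.9% falls in 91.01–100%. Rate = 8.45%.

8.45%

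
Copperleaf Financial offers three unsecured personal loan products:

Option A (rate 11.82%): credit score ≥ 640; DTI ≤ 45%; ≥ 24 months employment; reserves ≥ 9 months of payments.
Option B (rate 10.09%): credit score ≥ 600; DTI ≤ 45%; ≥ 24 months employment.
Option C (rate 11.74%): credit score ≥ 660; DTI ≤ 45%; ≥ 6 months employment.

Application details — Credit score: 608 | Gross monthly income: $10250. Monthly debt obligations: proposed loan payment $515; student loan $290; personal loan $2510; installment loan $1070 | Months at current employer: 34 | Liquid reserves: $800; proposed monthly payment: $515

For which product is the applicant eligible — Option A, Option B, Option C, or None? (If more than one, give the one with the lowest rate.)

Total debts = (515 + 290 + 2,510 + 1,070) = 4,385; DTI = 4,385/10,250 = 42.8%.
Reserves = 800/515 = 1.6 months.
Option A: score 608 < 640; DTI 42.8% ≤ 45%; employment 34 ≥ 24 mo; reserves 1.6 < 9 mo → does not qualify.
Option B: score 608 ≥ 600; DTI 42.8% ≤ 45%; employment 34 ≥ 24 mo → qualifies.
Option C: score 608 < 660; DTI 42.8% ≤ 45%; employment 34 ≥ 6 mo → does not qualify.

Option B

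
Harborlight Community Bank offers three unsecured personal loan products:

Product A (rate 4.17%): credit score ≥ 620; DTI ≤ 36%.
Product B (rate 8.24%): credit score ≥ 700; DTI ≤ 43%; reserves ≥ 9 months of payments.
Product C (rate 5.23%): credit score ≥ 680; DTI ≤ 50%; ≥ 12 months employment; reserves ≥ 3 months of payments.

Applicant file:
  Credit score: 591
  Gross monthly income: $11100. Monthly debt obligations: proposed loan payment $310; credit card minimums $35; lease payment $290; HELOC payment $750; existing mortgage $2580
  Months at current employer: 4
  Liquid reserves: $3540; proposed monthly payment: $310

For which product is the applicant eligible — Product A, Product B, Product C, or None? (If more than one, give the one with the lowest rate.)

None

Total debts = (310 + 35 + 290 + 750 + 2,580) = 3,965; DTI = 3,965/11,100 = 35.7%.
Reserves = 3,540/310 = 11.4 months.
Product A: score 591 < 620; DTI 35.7% ≤ 36% → does not qualify.
Product B: score 591 < 700; DTI 35.7% ≤ 43%; reserves 11.4 ≥ 9 mo → does not qualify.
Product C: score 591 < 680; DTI 35.7% ≤ 50%; employment 4 < 12 mo; reserves 11.4 ≥ 3 mo → does not qualify.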